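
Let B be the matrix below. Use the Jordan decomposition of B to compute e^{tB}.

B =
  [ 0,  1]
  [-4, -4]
e^{tB} =
  [2*t*exp(-2*t) + exp(-2*t), t*exp(-2*t)]
  [-4*t*exp(-2*t), -2*t*exp(-2*t) + exp(-2*t)]

Strategy: write B = P · J · P⁻¹ where J is a Jordan canonical form, so e^{tB} = P · e^{tJ} · P⁻¹, and e^{tJ} can be computed block-by-block.

B has Jordan form
J =
  [-2,  1]
  [ 0, -2]
(up to reordering of blocks).

Per-block formulas:
  For a 2×2 Jordan block J_2(-2): exp(t · J_2(-2)) = e^(-2t)·(I + t·N), where N is the 2×2 nilpotent shift.

After assembling e^{tJ} and conjugating by P, we get:

e^{tB} =
  [2*t*exp(-2*t) + exp(-2*t), t*exp(-2*t)]
  [-4*t*exp(-2*t), -2*t*exp(-2*t) + exp(-2*t)]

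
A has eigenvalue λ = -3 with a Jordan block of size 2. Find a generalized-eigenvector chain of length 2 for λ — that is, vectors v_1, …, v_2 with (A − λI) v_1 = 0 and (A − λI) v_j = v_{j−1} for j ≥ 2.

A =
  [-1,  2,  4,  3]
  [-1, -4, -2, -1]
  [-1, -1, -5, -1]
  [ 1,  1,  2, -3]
A Jordan chain for λ = -3 of length 2:
v_1 = (3, -1, -1, 0)ᵀ
v_2 = (0, 0, 0, 1)ᵀ

Let N = A − (-3)·I. We want v_2 with N^2 v_2 = 0 but N^1 v_2 ≠ 0; then v_{j-1} := N · v_j for j = 2, …, 2.

Pick v_2 = (0, 0, 0, 1)ᵀ.
Then v_1 = N · v_2 = (3, -1, -1, 0)ᵀ.

Sanity check: (A − (-3)·I) v_1 = (0, 0, 0, 0)ᵀ = 0. ✓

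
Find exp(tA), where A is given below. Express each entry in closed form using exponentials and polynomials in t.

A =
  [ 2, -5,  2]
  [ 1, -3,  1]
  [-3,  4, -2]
e^{tA} =
  [-t^2*exp(-t) + 3*t*exp(-t) + exp(-t), 3*t^2*exp(-t)/2 - 5*t*exp(-t), -t^2*exp(-t)/2 + 2*t*exp(-t)]
  [-t^2*exp(-t) + t*exp(-t), 3*t^2*exp(-t)/2 - 2*t*exp(-t) + exp(-t), -t^2*exp(-t)/2 + t*exp(-t)]
  [-t^2*exp(-t) - 3*t*exp(-t), 3*t^2*exp(-t)/2 + 4*t*exp(-t), -t^2*exp(-t)/2 - t*exp(-t) + exp(-t)]

Strategy: write A = P · J · P⁻¹ where J is a Jordan canonical form, so e^{tA} = P · e^{tJ} · P⁻¹, and e^{tJ} can be computed block-by-block.

A has Jordan form
J =
  [-1,  1,  0]
  [ 0, -1,  1]
  [ 0,  0, -1]
(up to reordering of blocks).

Per-block formulas:
  For a 3×3 Jordan block J_3(-1): exp(t · J_3(-1)) = e^(-1t)·(I + t·N + (t^2/2)·N^2), where N is the 3×3 nilpotent shift.

After assembling e^{tJ} and conjugating by P, we get:

e^{tA} =
  [-t^2*exp(-t) + 3*t*exp(-t) + exp(-t), 3*t^2*exp(-t)/2 - 5*t*exp(-t), -t^2*exp(-t)/2 + 2*t*exp(-t)]
  [-t^2*exp(-t) + t*exp(-t), 3*t^2*exp(-t)/2 - 2*t*exp(-t) + exp(-t), -t^2*exp(-t)/2 + t*exp(-t)]
  [-t^2*exp(-t) - 3*t*exp(-t), 3*t^2*exp(-t)/2 + 4*t*exp(-t), -t^2*exp(-t)/2 - t*exp(-t) + exp(-t)]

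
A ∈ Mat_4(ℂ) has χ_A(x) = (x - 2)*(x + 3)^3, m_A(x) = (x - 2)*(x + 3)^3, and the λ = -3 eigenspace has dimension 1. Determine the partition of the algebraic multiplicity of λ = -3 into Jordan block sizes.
Block sizes for λ = -3: [3]

Step 1 — from the characteristic polynomial, algebraic multiplicity of λ = -3 is 3. From dim ker(A − (-3)·I) = 1, there are exactly 1 Jordan blocks for λ = -3.
Step 2 — from the minimal polynomial, the factor (x + 3)^3 tells us the largest block for λ = -3 has size 3.
Step 3 — with total size 3, 1 blocks, and largest block 3, the block sizes (in nonincreasing order) are [3].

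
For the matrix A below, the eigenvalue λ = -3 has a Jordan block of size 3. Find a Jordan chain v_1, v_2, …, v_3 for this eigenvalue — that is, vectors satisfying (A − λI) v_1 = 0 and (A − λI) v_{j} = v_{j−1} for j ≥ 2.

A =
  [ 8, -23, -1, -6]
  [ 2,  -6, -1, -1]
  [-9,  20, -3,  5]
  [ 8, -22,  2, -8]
A Jordan chain for λ = -3 of length 3:
v_1 = (0, -1, -1, 4)ᵀ
v_2 = (-1, 1, 2, -6)ᵀ
v_3 = (2, 1, 0, 0)ᵀ

Let N = A − (-3)·I. We want v_3 with N^3 v_3 = 0 but N^2 v_3 ≠ 0; then v_{j-1} := N · v_j for j = 3, …, 2.

Pick v_3 = (2, 1, 0, 0)ᵀ.
Then v_2 = N · v_3 = (-1, 1, 2, -6)ᵀ.
Then v_1 = N · v_2 = (0, -1, -1, 4)ᵀ.

Sanity check: (A − (-3)·I) v_1 = (0, 0, 0, 0)ᵀ = 0. ✓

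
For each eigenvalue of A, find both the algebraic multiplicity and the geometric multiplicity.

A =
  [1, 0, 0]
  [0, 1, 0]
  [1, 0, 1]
λ = 1: alg = 3, geom = 2

Step 1 — factor the characteristic polynomial to read off the algebraic multiplicities:
  χ_A(x) = (x - 1)^3

Step 2 — compute geometric multiplicities via the rank-nullity identity g(λ) = n − rank(A − λI):
  rank(A − (1)·I) = 1, so dim ker(A − (1)·I) = n − 1 = 2

Summary:
  λ = 1: algebraic multiplicity = 3, geometric multiplicity = 2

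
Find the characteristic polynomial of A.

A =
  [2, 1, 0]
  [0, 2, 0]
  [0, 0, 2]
x^3 - 6*x^2 + 12*x - 8

Expanding det(x·I − A) (e.g. by cofactor expansion or by noting that A is similar to its Jordan form J, which has the same characteristic polynomial as A) gives
  χ_A(x) = x^3 - 6*x^2 + 12*x - 8
which factors as (x - 2)^3. The eigenvalues (with algebraic multiplicities) are λ = 2 with multiplicity 3.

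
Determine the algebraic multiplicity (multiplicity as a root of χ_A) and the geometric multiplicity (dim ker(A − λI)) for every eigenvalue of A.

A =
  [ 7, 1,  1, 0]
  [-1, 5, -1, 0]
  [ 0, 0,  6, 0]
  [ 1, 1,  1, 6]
λ = 6: alg = 4, geom = 3

Step 1 — factor the characteristic polynomial to read off the algebraic multiplicities:
  χ_A(x) = (x - 6)^4

Step 2 — compute geometric multiplicities via the rank-nullity identity g(λ) = n − rank(A − λI):
  rank(A − (6)·I) = 1, so dim ker(A − (6)·I) = n − 1 = 3

Summary:
  λ = 6: algebraic multiplicity = 4, geometric multiplicity = 3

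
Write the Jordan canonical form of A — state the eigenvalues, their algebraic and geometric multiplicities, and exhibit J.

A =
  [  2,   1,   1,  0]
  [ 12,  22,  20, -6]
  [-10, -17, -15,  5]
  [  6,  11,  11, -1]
J_3(2) ⊕ J_1(2)

The characteristic polynomial is
  det(x·I − A) = x^4 - 8*x^3 + 24*x^2 - 32*x + 16 = (x - 2)^4

Eigenvalues and multiplicities (the geometric multiplicity of λ is n − rank(A − λI), which equals the number of Jordan blocks for λ):
  λ = 2: algebraic multiplicity = 4, geometric multiplicity = 2

Determining the block sizes for each eigenvalue:
  λ = 2: with am = 4 and gm = 2, the partition is not yet determined (e.g. several partitions of 4 into 2 parts exist). Let N = A − (2)·I. Computing rank(N^1) = 2, rank(N^2) = 1, rank(N^3) = 0; the number of blocks of size ≥ j is rank(N^{j−1}) − rank(N^j), giving [2, 1, 1]. So we have 1 block(s) of size 3, 1 block(s) of size 1 → block sizes [3, 1]

Assembling the blocks gives a Jordan form
J =
  [2, 1, 0, 0]
  [0, 2, 1, 0]
  [0, 0, 2, 0]
  [0, 0, 0, 2]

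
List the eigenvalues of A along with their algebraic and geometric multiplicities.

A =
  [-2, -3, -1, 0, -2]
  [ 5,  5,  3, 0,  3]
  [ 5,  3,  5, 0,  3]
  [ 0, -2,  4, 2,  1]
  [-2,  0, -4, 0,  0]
λ = 2: alg = 5, geom = 2

Step 1 — factor the characteristic polynomial to read off the algebraic multiplicities:
  χ_A(x) = (x - 2)^5

Step 2 — compute geometric multiplicities via the rank-nullity identity g(λ) = n − rank(A − λI):
  rank(A − (2)·I) = 3, so dim ker(A − (2)·I) = n − 3 = 2

Summary:
  λ = 2: algebraic multiplicity = 5, geometric multiplicity = 2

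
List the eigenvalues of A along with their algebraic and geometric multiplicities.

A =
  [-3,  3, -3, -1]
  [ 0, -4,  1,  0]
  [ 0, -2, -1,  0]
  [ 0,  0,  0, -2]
λ = -3: alg = 2, geom = 2; λ = -2: alg = 2, geom = 2

Step 1 — factor the characteristic polynomial to read off the algebraic multiplicities:
  χ_A(x) = (x + 2)^2*(x + 3)^2

Step 2 — compute geometric multiplicities via the rank-nullity identity g(λ) = n − rank(A − λI):
  rank(A − (-3)·I) = 2, so dim ker(A − (-3)·I) = n − 2 = 2
  rank(A − (-2)·I) = 2, so dim ker(A − (-2)·I) = n − 2 = 2

Summary:
  λ = -3: algebraic multiplicity = 2, geometric multiplicity = 2
  λ = -2: algebraic multiplicity = 2, geometric multiplicity = 2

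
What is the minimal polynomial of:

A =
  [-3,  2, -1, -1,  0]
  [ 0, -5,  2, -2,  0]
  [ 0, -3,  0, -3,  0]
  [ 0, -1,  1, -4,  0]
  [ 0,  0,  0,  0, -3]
x^2 + 6*x + 9

The characteristic polynomial is χ_A(x) = (x + 3)^5, so the eigenvalues are known. The minimal polynomial is
  m_A(x) = Π_λ (x − λ)^{k_λ}
where k_λ is the size of the *largest* Jordan block for λ (equivalently, the smallest k with (A − λI)^k v = 0 for every generalised eigenvector v of λ).

  λ = -3: largest Jordan block has size 2, contributing (x + 3)^2

So m_A(x) = (x + 3)^2 = x^2 + 6*x + 9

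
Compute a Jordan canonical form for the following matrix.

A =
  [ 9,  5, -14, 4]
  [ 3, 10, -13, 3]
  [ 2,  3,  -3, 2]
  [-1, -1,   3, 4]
J_3(5) ⊕ J_1(5)

The characteristic polynomial is
  det(x·I − A) = x^4 - 20*x^3 + 150*x^2 - 500*x + 625 = (x - 5)^4

Eigenvalues and multiplicities (the geometric multiplicity of λ is n − rank(A − λI), which equals the number of Jordan blocks for λ):
  λ = 5: algebraic multiplicity = 4, geometric multiplicity = 2

Determining the block sizes for each eigenvalue:
  λ = 5: with am = 4 and gm = 2, the partition is not yet determined (e.g. several partitions of 4 into 2 parts exist). Let N = A − (5)·I. Computing rank(N^1) = 2, rank(N^2) = 1, rank(N^3) = 0; the number of blocks of size ≥ j is rank(N^{j−1}) − rank(N^j), giving [2, 1, 1]. So we have 1 block(s) of size 3, 1 block(s) of size 1 → block sizes [3, 1]

Assembling the blocks gives a Jordan form
J =
  [5, 1, 0, 0]
  [0, 5, 1, 0]
  [0, 0, 5, 0]
  [0, 0, 0, 5]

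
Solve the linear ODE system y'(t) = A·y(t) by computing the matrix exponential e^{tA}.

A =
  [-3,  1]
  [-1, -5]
e^{tA} =
  [t*exp(-4*t) + exp(-4*t), t*exp(-4*t)]
  [-t*exp(-4*t), -t*exp(-4*t) + exp(-4*t)]

Strategy: write A = P · J · P⁻¹ where J is a Jordan canonical form, so e^{tA} = P · e^{tJ} · P⁻¹, and e^{tJ} can be computed block-by-block.

A has Jordan form
J =
  [-4,  1]
  [ 0, -4]
(up to reordering of blocks).

Per-block formulas:
  For a 2×2 Jordan block J_2(-4): exp(t · J_2(-4)) = e^(-4t)·(I + t·N), where N is the 2×2 nilpotent shift.

After assembling e^{tJ} and conjugating by P, we get:

e^{tA} =
  [t*exp(-4*t) + exp(-4*t), t*exp(-4*t)]
  [-t*exp(-4*t), -t*exp(-4*t) + exp(-4*t)]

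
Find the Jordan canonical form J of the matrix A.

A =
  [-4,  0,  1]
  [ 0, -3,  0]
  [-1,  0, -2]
J_2(-3) ⊕ J_1(-3)

The characteristic polynomial is
  det(x·I − A) = x^3 + 9*x^2 + 27*x + 27 = (x + 3)^3

Eigenvalues and multiplicities (the geometric multiplicity of λ is n − rank(A − λI), which equals the number of Jordan blocks for λ):
  λ = -3: algebraic multiplicity = 3, geometric multiplicity = 2

Determining the block sizes for each eigenvalue:
  λ = -3: 2 blocks summing to 3 forces exactly one block of size 2 and the rest size 1 → block sizes [2, 1]

Assembling the blocks gives a Jordan form
J =
  [-3,  1,  0]
  [ 0, -3,  0]
  [ 0,  0, -3]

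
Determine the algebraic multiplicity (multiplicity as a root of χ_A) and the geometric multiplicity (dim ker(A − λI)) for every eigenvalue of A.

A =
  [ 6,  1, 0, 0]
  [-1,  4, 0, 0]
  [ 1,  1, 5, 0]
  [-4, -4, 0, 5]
λ = 5: alg = 4, geom = 3

Step 1 — factor the characteristic polynomial to read off the algebraic multiplicities:
  χ_A(x) = (x - 5)^4

Step 2 — compute geometric multiplicities via the rank-nullity identity g(λ) = n − rank(A − λI):
  rank(A − (5)·I) = 1, so dim ker(A − (5)·I) = n − 1 = 3

Summary:
  λ = 5: algebraic multiplicity = 4, geometric multiplicity = 3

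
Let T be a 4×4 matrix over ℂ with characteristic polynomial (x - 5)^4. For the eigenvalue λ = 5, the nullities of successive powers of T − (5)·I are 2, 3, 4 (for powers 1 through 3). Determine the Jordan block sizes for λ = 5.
Block sizes for λ = 5: [3, 1]

From the dimensions of kernels of powers, the number of Jordan blocks of size at least j is d_j − d_{j−1} where d_j = dim ker(N^j) (with d_0 = 0). Computing the differences gives [2, 1, 1].
The number of blocks of size exactly k is (#blocks of size ≥ k) − (#blocks of size ≥ k + 1), so the partition is: 1 block(s) of size 1, 1 block(s) of size 3.
In nonincreasing order the block sizes are [3, 1].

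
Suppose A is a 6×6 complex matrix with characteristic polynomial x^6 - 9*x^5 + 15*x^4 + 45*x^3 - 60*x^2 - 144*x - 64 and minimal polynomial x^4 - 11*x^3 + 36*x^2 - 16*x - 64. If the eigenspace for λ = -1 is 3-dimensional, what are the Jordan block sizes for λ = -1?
Block sizes for λ = -1: [1, 1, 1]

Step 1 — from the characteristic polynomial, algebraic multiplicity of λ = -1 is 3. From dim ker(A − (-1)·I) = 3, there are exactly 3 Jordan blocks for λ = -1.
Step 2 — from the minimal polynomial, the factor (x + 1) tells us the largest block for λ = -1 has size 1.
Step 3 — with total size 3, 3 blocks, and largest block 1, the block sizes (in nonincreasing order) are [1, 1, 1].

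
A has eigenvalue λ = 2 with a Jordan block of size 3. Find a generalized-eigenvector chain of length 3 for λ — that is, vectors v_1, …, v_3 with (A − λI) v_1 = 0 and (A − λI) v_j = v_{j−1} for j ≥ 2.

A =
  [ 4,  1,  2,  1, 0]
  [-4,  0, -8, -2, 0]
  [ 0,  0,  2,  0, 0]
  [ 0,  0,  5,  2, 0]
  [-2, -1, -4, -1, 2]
A Jordan chain for λ = 2 of length 3:
v_1 = (1, -2, 0, 0, -1)ᵀ
v_2 = (2, -8, 0, 5, -4)ᵀ
v_3 = (0, 0, 1, 0, 0)ᵀ

Let N = A − (2)·I. We want v_3 with N^3 v_3 = 0 but N^2 v_3 ≠ 0; then v_{j-1} := N · v_j for j = 3, …, 2.

Pick v_3 = (0, 0, 1, 0, 0)ᵀ.
Then v_2 = N · v_3 = (2, -8, 0, 5, -4)ᵀ.
Then v_1 = N · v_2 = (1, -2, 0, 0, -1)ᵀ.

Sanity check: (A − (2)·I) v_1 = (0, 0, 0, 0, 0)ᵀ = 0. ✓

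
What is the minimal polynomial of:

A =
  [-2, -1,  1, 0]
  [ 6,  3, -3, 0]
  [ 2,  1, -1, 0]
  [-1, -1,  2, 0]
x^2

The characteristic polynomial is χ_A(x) = x^4, so the eigenvalues are known. The minimal polynomial is
  m_A(x) = Π_λ (x − λ)^{k_λ}
where k_λ is the size of the *largest* Jordan block for λ (equivalently, the smallest k with (A − λI)^k v = 0 for every generalised eigenvector v of λ).

  λ = 0: largest Jordan block has size 2, contributing (x − 0)^2

So m_A(x) = x^2 = x^2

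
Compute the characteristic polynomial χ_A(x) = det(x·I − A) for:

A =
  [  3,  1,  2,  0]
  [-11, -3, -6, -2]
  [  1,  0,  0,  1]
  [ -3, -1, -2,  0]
x^4

Expanding det(x·I − A) (e.g. by cofactor expansion or by noting that A is similar to its Jordan form J, which has the same characteristic polynomial as A) gives
  χ_A(x) = x^4
which factors as x^4. The eigenvalues (with algebraic multiplicities) are λ = 0 with multiplicity 4.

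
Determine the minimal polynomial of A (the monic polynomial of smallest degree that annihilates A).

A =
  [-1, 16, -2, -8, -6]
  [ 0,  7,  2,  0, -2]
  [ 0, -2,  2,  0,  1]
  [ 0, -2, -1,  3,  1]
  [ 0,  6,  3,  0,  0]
x^3 - 5*x^2 + 3*x + 9

The characteristic polynomial is χ_A(x) = (x - 3)^4*(x + 1), so the eigenvalues are known. The minimal polynomial is
  m_A(x) = Π_λ (x − λ)^{k_λ}
where k_λ is the size of the *largest* Jordan block for λ (equivalently, the smallest k with (A − λI)^k v = 0 for every generalised eigenvector v of λ).

  λ = -1: largest Jordan block has size 1, contributing (x + 1)
  λ = 3: largest Jordan block has size 2, contributing (x − 3)^2

So m_A(x) = (x - 3)^2*(x + 1) = x^3 - 5*x^2 + 3*x + 9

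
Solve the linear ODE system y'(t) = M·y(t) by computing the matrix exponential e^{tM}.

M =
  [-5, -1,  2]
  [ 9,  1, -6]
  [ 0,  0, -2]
e^{tM} =
  [-3*t*exp(-2*t) + exp(-2*t), -t*exp(-2*t), 2*t*exp(-2*t)]
  [9*t*exp(-2*t), 3*t*exp(-2*t) + exp(-2*t), -6*t*exp(-2*t)]
  [0, 0, exp(-2*t)]

Strategy: write M = P · J · P⁻¹ where J is a Jordan canonical form, so e^{tM} = P · e^{tJ} · P⁻¹, and e^{tJ} can be computed block-by-block.

M has Jordan form
J =
  [-2,  1,  0]
  [ 0, -2,  0]
  [ 0,  0, -2]
(up to reordering of blocks).

Per-block formulas:
  For a 2×2 Jordan block J_2(-2): exp(t · J_2(-2)) = e^(-2t)·(I + t·N), where N is the 2×2 nilpotent shift.
  For a 1×1 block at λ = -2: exp(t · [-2]) = [e^(-2t)].

After assembling e^{tJ} and conjugating by P, we get:

e^{tM} =
  [-3*t*exp(-2*t) + exp(-2*t), -t*exp(-2*t), 2*t*exp(-2*t)]
  [9*t*exp(-2*t), 3*t*exp(-2*t) + exp(-2*t), -6*t*exp(-2*t)]
  [0, 0, exp(-2*t)]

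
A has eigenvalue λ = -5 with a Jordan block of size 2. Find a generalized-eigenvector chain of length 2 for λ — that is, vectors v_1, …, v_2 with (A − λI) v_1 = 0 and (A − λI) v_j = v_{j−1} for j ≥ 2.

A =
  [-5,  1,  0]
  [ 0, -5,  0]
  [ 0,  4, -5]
A Jordan chain for λ = -5 of length 2:
v_1 = (1, 0, 4)ᵀ
v_2 = (0, 1, 0)ᵀ

Let N = A − (-5)·I. We want v_2 with N^2 v_2 = 0 but N^1 v_2 ≠ 0; then v_{j-1} := N · v_j for j = 2, …, 2.

Pick v_2 = (0, 1, 0)ᵀ.
Then v_1 = N · v_2 = (1, 0, 4)ᵀ.

Sanity check: (A − (-5)·I) v_1 = (0, 0, 0)ᵀ = 0. ✓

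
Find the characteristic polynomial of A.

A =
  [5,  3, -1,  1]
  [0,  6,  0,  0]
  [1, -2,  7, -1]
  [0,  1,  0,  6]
x^4 - 24*x^3 + 216*x^2 - 864*x + 1296

Expanding det(x·I − A) (e.g. by cofactor expansion or by noting that A is similar to its Jordan form J, which has the same characteristic polynomial as A) gives
  χ_A(x) = x^4 - 24*x^3 + 216*x^2 - 864*x + 1296
which factors as (x - 6)^4. The eigenvalues (with algebraic multiplicities) are λ = 6 with multiplicity 4.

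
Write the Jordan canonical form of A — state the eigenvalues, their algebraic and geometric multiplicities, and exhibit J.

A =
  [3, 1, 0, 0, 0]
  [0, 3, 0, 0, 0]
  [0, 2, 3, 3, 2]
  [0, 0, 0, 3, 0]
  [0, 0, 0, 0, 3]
J_2(3) ⊕ J_2(3) ⊕ J_1(3)

The characteristic polynomial is
  det(x·I − A) = x^5 - 15*x^4 + 90*x^3 - 270*x^2 + 405*x - 243 = (x - 3)^5

Eigenvalues and multiplicities (the geometric multiplicity of λ is n − rank(A − λI), which equals the number of Jordan blocks for λ):
  λ = 3: algebraic multiplicity = 5, geometric multiplicity = 3

Determining the block sizes for each eigenvalue:
  λ = 3: with am = 5 and gm = 3, the partition is not yet determined (e.g. several partitions of 5 into 3 parts exist). Let N = A − (3)·I. Computing rank(N^1) = 2, rank(N^2) = 0; the number of blocks of size ≥ j is rank(N^{j−1}) − rank(N^j), giving [3, 2]. So we have 2 block(s) of size 2, 1 block(s) of size 1 → block sizes [2, 2, 1]

Assembling the blocks gives a Jordan form
J =
  [3, 1, 0, 0, 0]
  [0, 3, 0, 0, 0]
  [0, 0, 3, 1, 0]
  [0, 0, 0, 3, 0]
  [0, 0, 0, 0, 3]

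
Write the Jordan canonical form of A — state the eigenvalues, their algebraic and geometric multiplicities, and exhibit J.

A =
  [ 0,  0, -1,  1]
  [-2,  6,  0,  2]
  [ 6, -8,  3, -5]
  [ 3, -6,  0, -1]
J_3(2) ⊕ J_1(2)

The characteristic polynomial is
  det(x·I − A) = x^4 - 8*x^3 + 24*x^2 - 32*x + 16 = (x - 2)^4

Eigenvalues and multiplicities (the geometric multiplicity of λ is n − rank(A − λI), which equals the number of Jordan blocks for λ):
  λ = 2: algebraic multiplicity = 4, geometric multiplicity = 2

Determining the block sizes for each eigenvalue:
  λ = 2: with am = 4 and gm = 2, the partition is not yet determined (e.g. several partitions of 4 into 2 parts exist). Let N = A − (2)·I. Computing rank(N^1) = 2, rank(N^2) = 1, rank(N^3) = 0; the number of blocks of size ≥ j is rank(N^{j−1}) − rank(N^j), giving [2, 1, 1]. So we have 1 block(s) of size 3, 1 block(s) of size 1 → block sizes [3, 1]

Assembling the blocks gives a Jordan form
J =
  [2, 1, 0, 0]
  [0, 2, 1, 0]
  [0, 0, 2, 0]
  [0, 0, 0, 2]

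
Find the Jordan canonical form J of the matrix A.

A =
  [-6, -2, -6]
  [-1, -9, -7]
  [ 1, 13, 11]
J_2(-4) ⊕ J_1(4)

The characteristic polynomial is
  det(x·I − A) = x^3 + 4*x^2 - 16*x - 64 = (x - 4)*(x + 4)^2

Eigenvalues and multiplicities (the geometric multiplicity of λ is n − rank(A − λI), which equals the number of Jordan blocks for λ):
  λ = -4: algebraic multiplicity = 2, geometric multiplicity = 1
  λ = 4: algebraic multiplicity = 1, geometric multiplicity = 1

Determining the block sizes for each eigenvalue:
  λ = -4: one block (gm = 1), so the single block has size am = 2 → block sizes [2]
  λ = 4: one block (gm = 1), so the single block has size am = 1 → block sizes [1]

Assembling the blocks gives a Jordan form
J =
  [-4,  1, 0]
  [ 0, -4, 0]
  [ 0,  0, 4]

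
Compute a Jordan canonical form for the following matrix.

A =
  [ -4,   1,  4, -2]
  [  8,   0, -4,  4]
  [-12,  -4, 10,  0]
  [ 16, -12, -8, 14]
J_2(4) ⊕ J_1(6) ⊕ J_1(6)

The characteristic polynomial is
  det(x·I − A) = x^4 - 20*x^3 + 148*x^2 - 480*x + 576 = (x - 6)^2*(x - 4)^2

Eigenvalues and multiplicities (the geometric multiplicity of λ is n − rank(A − λI), which equals the number of Jordan blocks for λ):
  λ = 4: algebraic multiplicity = 2, geometric multiplicity = 1
  λ = 6: algebraic multiplicity = 2, geometric multiplicity = 2

Determining the block sizes for each eigenvalue:
  λ = 4: one block (gm = 1), so the single block has size am = 2 → block sizes [2]
  λ = 6: gm = am = 2, so every block has size 1 → block sizes [1, 1]

Assembling the blocks gives a Jordan form
J =
  [4, 1, 0, 0]
  [0, 4, 0, 0]
  [0, 0, 6, 0]
  [0, 0, 0, 6]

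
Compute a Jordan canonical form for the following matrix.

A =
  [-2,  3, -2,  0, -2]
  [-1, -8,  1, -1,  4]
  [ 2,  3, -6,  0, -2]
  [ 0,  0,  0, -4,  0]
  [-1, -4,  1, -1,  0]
J_3(-4) ⊕ J_1(-4) ⊕ J_1(-4)

The characteristic polynomial is
  det(x·I − A) = x^5 + 20*x^4 + 160*x^3 + 640*x^2 + 1280*x + 1024 = (x + 4)^5

Eigenvalues and multiplicities (the geometric multiplicity of λ is n − rank(A − λI), which equals the number of Jordan blocks for λ):
  λ = -4: algebraic multiplicity = 5, geometric multiplicity = 3

Determining the block sizes for each eigenvalue:
  λ = -4: with am = 5 and gm = 3, the partition is not yet determined (e.g. several partitions of 5 into 3 parts exist). Let N = A − (-4)·I. Computing rank(N^1) = 2, rank(N^2) = 1, rank(N^3) = 0; the number of blocks of size ≥ j is rank(N^{j−1}) − rank(N^j), giving [3, 1, 1]. So we have 1 block(s) of size 3, 2 block(s) of size 1 → block sizes [3, 1, 1]

Assembling the blocks gives a Jordan form
J =
  [-4,  1,  0,  0,  0]
  [ 0, -4,  1,  0,  0]
  [ 0,  0, -4,  0,  0]
  [ 0,  0,  0, -4,  0]
  [ 0,  0,  0,  0, -4]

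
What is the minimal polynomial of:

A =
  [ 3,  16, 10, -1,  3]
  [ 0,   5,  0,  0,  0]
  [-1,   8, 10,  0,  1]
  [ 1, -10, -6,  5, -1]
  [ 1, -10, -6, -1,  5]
x^3 - 17*x^2 + 96*x - 180

The characteristic polynomial is χ_A(x) = (x - 6)^3*(x - 5)^2, so the eigenvalues are known. The minimal polynomial is
  m_A(x) = Π_λ (x − λ)^{k_λ}
where k_λ is the size of the *largest* Jordan block for λ (equivalently, the smallest k with (A − λI)^k v = 0 for every generalised eigenvector v of λ).

  λ = 5: largest Jordan block has size 1, contributing (x − 5)
  λ = 6: largest Jordan block has size 2, contributing (x − 6)^2

So m_A(x) = (x - 6)^2*(x - 5) = x^3 - 17*x^2 + 96*x - 180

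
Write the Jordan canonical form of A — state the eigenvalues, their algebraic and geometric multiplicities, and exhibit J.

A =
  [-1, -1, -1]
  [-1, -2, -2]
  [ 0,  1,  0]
J_3(-1)

The characteristic polynomial is
  det(x·I − A) = x^3 + 3*x^2 + 3*x + 1 = (x + 1)^3

Eigenvalues and multiplicities (the geometric multiplicity of λ is n − rank(A − λI), which equals the number of Jordan blocks for λ):
  λ = -1: algebraic multiplicity = 3, geometric multiplicity = 1

Determining the block sizes for each eigenvalue:
  λ = -1: one block (gm = 1), so the single block has size am = 3 → block sizes [3]

Assembling the blocks gives a Jordan form
J =
  [-1,  1,  0]
  [ 0, -1,  1]
  [ 0,  0, -1]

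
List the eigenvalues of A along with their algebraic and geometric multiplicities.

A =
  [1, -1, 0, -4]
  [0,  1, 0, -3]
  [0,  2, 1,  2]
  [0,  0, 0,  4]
λ = 1: alg = 3, geom = 2; λ = 4: alg = 1, geom = 1

Step 1 — factor the characteristic polynomial to read off the algebraic multiplicities:
  χ_A(x) = (x - 4)*(x - 1)^3

Step 2 — compute geometric multiplicities via the rank-nullity identity g(λ) = n − rank(A − λI):
  rank(A − (1)·I) = 2, so dim ker(A − (1)·I) = n − 2 = 2
  rank(A − (4)·I) = 3, so dim ker(A − (4)·I) = n − 3 = 1

Summary:
  λ = 1: algebraic multiplicity = 3, geometric multiplicity = 2
  λ = 4: algebraic multiplicity = 1, geometric multiplicity = 1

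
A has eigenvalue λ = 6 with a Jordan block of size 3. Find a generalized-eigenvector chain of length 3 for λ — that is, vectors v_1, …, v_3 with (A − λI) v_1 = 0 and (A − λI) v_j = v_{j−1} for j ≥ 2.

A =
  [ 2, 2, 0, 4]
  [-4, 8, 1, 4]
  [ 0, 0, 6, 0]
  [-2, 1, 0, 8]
A Jordan chain for λ = 6 of length 3:
v_1 = (2, 2, 0, 1)ᵀ
v_2 = (0, 1, 0, 0)ᵀ
v_3 = (0, 0, 1, 0)ᵀ

Let N = A − (6)·I. We want v_3 with N^3 v_3 = 0 but N^2 v_3 ≠ 0; then v_{j-1} := N · v_j for j = 3, …, 2.

Pick v_3 = (0, 0, 1, 0)ᵀ.
Then v_2 = N · v_3 = (0, 1, 0, 0)ᵀ.
Then v_1 = N · v_2 = (2, 2, 0, 1)ᵀ.

Sanity check: (A − (6)·I) v_1 = (0, 0, 0, 0)ᵀ = 0. ✓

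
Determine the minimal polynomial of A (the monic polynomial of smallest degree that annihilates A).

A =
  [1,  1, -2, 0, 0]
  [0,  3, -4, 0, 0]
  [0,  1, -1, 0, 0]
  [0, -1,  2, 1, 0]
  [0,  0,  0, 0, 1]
x^2 - 2*x + 1

The characteristic polynomial is χ_A(x) = (x - 1)^5, so the eigenvalues are known. The minimal polynomial is
  m_A(x) = Π_λ (x − λ)^{k_λ}
where k_λ is the size of the *largest* Jordan block for λ (equivalently, the smallest k with (A − λI)^k v = 0 for every generalised eigenvector v of λ).

  λ = 1: largest Jordan block has size 2, contributing (x − 1)^2

So m_A(x) = (x - 1)^2 = x^2 - 2*x + 1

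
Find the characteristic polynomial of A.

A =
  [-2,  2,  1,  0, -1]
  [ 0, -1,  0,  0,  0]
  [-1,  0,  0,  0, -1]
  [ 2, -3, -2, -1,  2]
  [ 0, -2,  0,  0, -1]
x^5 + 5*x^4 + 10*x^3 + 10*x^2 + 5*x + 1

Expanding det(x·I − A) (e.g. by cofactor expansion or by noting that A is similar to its Jordan form J, which has the same characteristic polynomial as A) gives
  χ_A(x) = x^5 + 5*x^4 + 10*x^3 + 10*x^2 + 5*x + 1
which factors as (x + 1)^5. The eigenvalues (with algebraic multiplicities) are λ = -1 with multiplicity 5.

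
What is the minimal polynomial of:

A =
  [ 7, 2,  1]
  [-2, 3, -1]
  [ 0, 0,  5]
x^2 - 10*x + 25

The characteristic polynomial is χ_A(x) = (x - 5)^3, so the eigenvalues are known. The minimal polynomial is
  m_A(x) = Π_λ (x − λ)^{k_λ}
where k_λ is the size of the *largest* Jordan block for λ (equivalently, the smallest k with (A − λI)^k v = 0 for every generalised eigenvector v of λ).

  λ = 5: largest Jordan block has size 2, contributing (x − 5)^2

So m_A(x) = (x - 5)^2 = x^2 - 10*x + 25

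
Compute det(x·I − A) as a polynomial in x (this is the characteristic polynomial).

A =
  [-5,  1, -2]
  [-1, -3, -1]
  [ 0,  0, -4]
x^3 + 12*x^2 + 48*x + 64

Expanding det(x·I − A) (e.g. by cofactor expansion or by noting that A is similar to its Jordan form J, which has the same characteristic polynomial as A) gives
  χ_A(x) = x^3 + 12*x^2 + 48*x + 64
which factors as (x + 4)^3. The eigenvalues (with algebraic multiplicities) are λ = -4 with multiplicity 3.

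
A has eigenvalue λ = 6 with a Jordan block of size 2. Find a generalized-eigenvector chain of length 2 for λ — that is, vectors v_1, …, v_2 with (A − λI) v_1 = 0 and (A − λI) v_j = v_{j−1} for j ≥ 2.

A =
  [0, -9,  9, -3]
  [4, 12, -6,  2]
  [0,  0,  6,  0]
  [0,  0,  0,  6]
A Jordan chain for λ = 6 of length 2:
v_1 = (-6, 4, 0, 0)ᵀ
v_2 = (1, 0, 0, 0)ᵀ

Let N = A − (6)·I. We want v_2 with N^2 v_2 = 0 but N^1 v_2 ≠ 0; then v_{j-1} := N · v_j for j = 2, …, 2.

Pick v_2 = (1, 0, 0, 0)ᵀ.
Then v_1 = N · v_2 = (-6, 4, 0, 0)ᵀ.

Sanity check: (A − (6)·I) v_1 = (0, 0, 0, 0)ᵀ = 0. ✓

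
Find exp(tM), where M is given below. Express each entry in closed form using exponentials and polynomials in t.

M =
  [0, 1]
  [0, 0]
e^{tM} =
  [1, t]
  [0, 1]

Strategy: write M = P · J · P⁻¹ where J is a Jordan canonical form, so e^{tM} = P · e^{tJ} · P⁻¹, and e^{tJ} can be computed block-by-block.

M has Jordan form
J =
  [0, 1]
  [0, 0]
(up to reordering of blocks).

Per-block formulas:
  For a 2×2 Jordan block J_2(0): exp(t · J_2(0)) = e^(0t)·(I + t·N), where N is the 2×2 nilpotent shift.

After assembling e^{tJ} and conjugating by P, we get:

e^{tM} =
  [1, t]
  [0, 1]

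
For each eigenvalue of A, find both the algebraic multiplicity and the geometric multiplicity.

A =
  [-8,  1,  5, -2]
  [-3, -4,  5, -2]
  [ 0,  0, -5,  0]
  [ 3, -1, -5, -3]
λ = -5: alg = 4, geom = 3

Step 1 — factor the characteristic polynomial to read off the algebraic multiplicities:
  χ_A(x) = (x + 5)^4

Step 2 — compute geometric multiplicities via the rank-nullity identity g(λ) = n − rank(A − λI):
  rank(A − (-5)·I) = 1, so dim ker(A − (-5)·I) = n − 1 = 3

Summary:
  λ = -5: algebraic multiplicity = 4, geometric multiplicity = 3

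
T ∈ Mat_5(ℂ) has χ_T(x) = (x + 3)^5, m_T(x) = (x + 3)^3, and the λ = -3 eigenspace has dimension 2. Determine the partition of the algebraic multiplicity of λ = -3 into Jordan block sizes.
Block sizes for λ = -3: [3, 2]

Step 1 — from the characteristic polynomial, algebraic multiplicity of λ = -3 is 5. From dim ker(T − (-3)·I) = 2, there are exactly 2 Jordan blocks for λ = -3.
Step 2 — from the minimal polynomial, the factor (x + 3)^3 tells us the largest block for λ = -3 has size 3.
Step 3 — with total size 5, 2 blocks, and largest block 3, the block sizes (in nonincreasing order) are [3, 2].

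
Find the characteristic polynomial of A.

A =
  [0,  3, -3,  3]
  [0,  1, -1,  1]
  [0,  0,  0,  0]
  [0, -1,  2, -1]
x^4

Expanding det(x·I − A) (e.g. by cofactor expansion or by noting that A is similar to its Jordan form J, which has the same characteristic polynomial as A) gives
  χ_A(x) = x^4
which factors as x^4. The eigenvalues (with algebraic multiplicities) are λ = 0 with multiplicity 4.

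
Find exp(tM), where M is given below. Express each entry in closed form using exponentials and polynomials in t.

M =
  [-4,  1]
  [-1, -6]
e^{tM} =
  [t*exp(-5*t) + exp(-5*t), t*exp(-5*t)]
  [-t*exp(-5*t), -t*exp(-5*t) + exp(-5*t)]

Strategy: write M = P · J · P⁻¹ where J is a Jordan canonical form, so e^{tM} = P · e^{tJ} · P⁻¹, and e^{tJ} can be computed block-by-block.

M has Jordan form
J =
  [-5,  1]
  [ 0, -5]
(up to reordering of blocks).

Per-block formulas:
  For a 2×2 Jordan block J_2(-5): exp(t · J_2(-5)) = e^(-5t)·(I + t·N), where N is the 2×2 nilpotent shift.

After assembling e^{tJ} and conjugating by P, we get:

e^{tM} =
  [t*exp(-5*t) + exp(-5*t), t*exp(-5*t)]
  [-t*exp(-5*t), -t*exp(-5*t) + exp(-5*t)]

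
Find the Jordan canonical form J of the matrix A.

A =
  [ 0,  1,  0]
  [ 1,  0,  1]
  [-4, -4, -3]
J_3(-1)

The characteristic polynomial is
  det(x·I − A) = x^3 + 3*x^2 + 3*x + 1 = (x + 1)^3

Eigenvalues and multiplicities (the geometric multiplicity of λ is n − rank(A − λI), which equals the number of Jordan blocks for λ):
  λ = -1: algebraic multiplicity = 3, geometric multiplicity = 1

Determining the block sizes for each eigenvalue:
  λ = -1: one block (gm = 1), so the single block has size am = 3 → block sizes [3]

Assembling the blocks gives a Jordan form
J =
  [-1,  1,  0]
  [ 0, -1,  1]
  [ 0,  0, -1]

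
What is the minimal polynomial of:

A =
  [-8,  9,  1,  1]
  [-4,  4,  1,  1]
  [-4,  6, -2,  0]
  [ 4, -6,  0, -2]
x^3 + 6*x^2 + 12*x + 8

The characteristic polynomial is χ_A(x) = (x + 2)^4, so the eigenvalues are known. The minimal polynomial is
  m_A(x) = Π_λ (x − λ)^{k_λ}
where k_λ is the size of the *largest* Jordan block for λ (equivalently, the smallest k with (A − λI)^k v = 0 for every generalised eigenvector v of λ).

  λ = -2: largest Jordan block has size 3, contributing (x + 2)^3

So m_A(x) = (x + 2)^3 = x^3 + 6*x^2 + 12*x + 8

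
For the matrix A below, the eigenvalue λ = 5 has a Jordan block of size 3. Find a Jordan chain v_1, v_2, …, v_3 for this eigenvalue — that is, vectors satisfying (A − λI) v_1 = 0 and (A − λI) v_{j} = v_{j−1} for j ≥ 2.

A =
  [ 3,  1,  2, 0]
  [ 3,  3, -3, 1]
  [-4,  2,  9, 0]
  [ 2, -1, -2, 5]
A Jordan chain for λ = 5 of length 3:
v_1 = (-1, 2, -2, 1)ᵀ
v_2 = (-2, 3, -4, 2)ᵀ
v_3 = (1, 0, 0, 0)ᵀ

Let N = A − (5)·I. We want v_3 with N^3 v_3 = 0 but N^2 v_3 ≠ 0; then v_{j-1} := N · v_j for j = 3, …, 2.

Pick v_3 = (1, 0, 0, 0)ᵀ.
Then v_2 = N · v_3 = (-2, 3, -4, 2)ᵀ.
Then v_1 = N · v_2 = (-1, 2, -2, 1)ᵀ.

Sanity check: (A − (5)·I) v_1 = (0, 0, 0, 0)ᵀ = 0. ✓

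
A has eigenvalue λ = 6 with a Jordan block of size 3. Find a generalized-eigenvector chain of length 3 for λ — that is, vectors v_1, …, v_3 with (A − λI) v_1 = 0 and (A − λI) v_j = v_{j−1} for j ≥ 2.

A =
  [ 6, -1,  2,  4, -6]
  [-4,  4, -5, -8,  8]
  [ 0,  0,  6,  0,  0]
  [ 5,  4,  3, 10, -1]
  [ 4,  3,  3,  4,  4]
A Jordan chain for λ = 6 of length 3:
v_1 = (-1, 2, 0, -1, -1)ᵀ
v_2 = (2, -5, 0, 3, 3)ᵀ
v_3 = (0, 0, 1, 0, 0)ᵀ

Let N = A − (6)·I. We want v_3 with N^3 v_3 = 0 but N^2 v_3 ≠ 0; then v_{j-1} := N · v_j for j = 3, …, 2.

Pick v_3 = (0, 0, 1, 0, 0)ᵀ.
Then v_2 = N · v_3 = (2, -5, 0, 3, 3)ᵀ.
Then v_1 = N · v_2 = (-1, 2, 0, -1, -1)ᵀ.

Sanity check: (A − (6)·I) v_1 = (0, 0, 0, 0, 0)ᵀ = 0. ✓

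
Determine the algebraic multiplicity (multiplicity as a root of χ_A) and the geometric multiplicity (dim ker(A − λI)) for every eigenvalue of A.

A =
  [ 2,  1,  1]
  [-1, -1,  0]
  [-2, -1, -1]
λ = 0: alg = 3, geom = 1

Step 1 — factor the characteristic polynomial to read off the algebraic multiplicities:
  χ_A(x) = x^3

Step 2 — compute geometric multiplicities via the rank-nullity identity g(λ) = n − rank(A − λI):
  rank(A − (0)·I) = 2, so dim ker(A − (0)·I) = n − 2 = 1

Summary:
  λ = 0: algebraic multiplicity = 3, geometric multiplicity = 1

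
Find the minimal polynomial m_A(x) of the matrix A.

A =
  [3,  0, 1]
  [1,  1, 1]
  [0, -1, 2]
x^3 - 6*x^2 + 12*x - 8

The characteristic polynomial is χ_A(x) = (x - 2)^3, so the eigenvalues are known. The minimal polynomial is
  m_A(x) = Π_λ (x − λ)^{k_λ}
where k_λ is the size of the *largest* Jordan block for λ (equivalently, the smallest k with (A − λI)^k v = 0 for every generalised eigenvector v of λ).

  λ = 2: largest Jordan block has size 3, contributing (x − 2)^3

So m_A(x) = (x - 2)^3 = x^3 - 6*x^2 + 12*x - 8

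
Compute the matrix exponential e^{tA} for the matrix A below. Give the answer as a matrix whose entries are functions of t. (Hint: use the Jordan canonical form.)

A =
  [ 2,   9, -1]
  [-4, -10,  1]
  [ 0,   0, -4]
e^{tA} =
  [6*t*exp(-4*t) + exp(-4*t), 9*t*exp(-4*t), 3*t^2*exp(-4*t)/2 - t*exp(-4*t)]
  [-4*t*exp(-4*t), -6*t*exp(-4*t) + exp(-4*t), -t^2*exp(-4*t) + t*exp(-4*t)]
  [0, 0, exp(-4*t)]

Strategy: write A = P · J · P⁻¹ where J is a Jordan canonical form, so e^{tA} = P · e^{tJ} · P⁻¹, and e^{tJ} can be computed block-by-block.

A has Jordan form
J =
  [-4,  1,  0]
  [ 0, -4,  1]
  [ 0,  0, -4]
(up to reordering of blocks).

Per-block formulas:
  For a 3×3 Jordan block J_3(-4): exp(t · J_3(-4)) = e^(-4t)·(I + t·N + (t^2/2)·N^2), where N is the 3×3 nilpotent shift.

After assembling e^{tJ} and conjugating by P, we get:

e^{tA} =
  [6*t*exp(-4*t) + exp(-4*t), 9*t*exp(-4*t), 3*t^2*exp(-4*t)/2 - t*exp(-4*t)]
  [-4*t*exp(-4*t), -6*t*exp(-4*t) + exp(-4*t), -t^2*exp(-4*t) + t*exp(-4*t)]
  [0, 0, exp(-4*t)]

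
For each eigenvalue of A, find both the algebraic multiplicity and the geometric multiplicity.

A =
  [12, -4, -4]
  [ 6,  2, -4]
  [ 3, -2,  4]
λ = 6: alg = 3, geom = 2

Step 1 — factor the characteristic polynomial to read off the algebraic multiplicities:
  χ_A(x) = (x - 6)^3

Step 2 — compute geometric multiplicities via the rank-nullity identity g(λ) = n − rank(A − λI):
  rank(A − (6)·I) = 1, so dim ker(A − (6)·I) = n − 1 = 2

Summary:
  λ = 6: algebraic multiplicity = 3, geometric multiplicity = 2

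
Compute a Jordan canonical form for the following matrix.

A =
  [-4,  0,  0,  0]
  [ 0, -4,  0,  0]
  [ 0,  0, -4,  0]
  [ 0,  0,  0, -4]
J_1(-4) ⊕ J_1(-4) ⊕ J_1(-4) ⊕ J_1(-4)

The characteristic polynomial is
  det(x·I − A) = x^4 + 16*x^3 + 96*x^2 + 256*x + 256 = (x + 4)^4

Eigenvalues and multiplicities (the geometric multiplicity of λ is n − rank(A − λI), which equals the number of Jordan blocks for λ):
  λ = -4: algebraic multiplicity = 4, geometric multiplicity = 4

Determining the block sizes for each eigenvalue:
  λ = -4: gm = am = 4, so every block has size 1 → block sizes [1, 1, 1, 1]

Assembling the blocks gives a Jordan form
J =
  [-4,  0,  0,  0]
  [ 0, -4,  0,  0]
  [ 0,  0, -4,  0]
  [ 0,  0,  0, -4]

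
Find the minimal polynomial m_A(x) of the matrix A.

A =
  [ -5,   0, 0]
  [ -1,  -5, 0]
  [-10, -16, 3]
x^3 + 7*x^2 - 5*x - 75

The characteristic polynomial is χ_A(x) = (x - 3)*(x + 5)^2, so the eigenvalues are known. The minimal polynomial is
  m_A(x) = Π_λ (x − λ)^{k_λ}
where k_λ is the size of the *largest* Jordan block for λ (equivalently, the smallest k with (A − λI)^k v = 0 for every generalised eigenvector v of λ).

  λ = -5: largest Jordan block has size 2, contributing (x + 5)^2
  λ = 3: largest Jordan block has size 1, contributing (x − 3)

So m_A(x) = (x - 3)*(x + 5)^2 = x^3 + 7*x^2 - 5*x - 75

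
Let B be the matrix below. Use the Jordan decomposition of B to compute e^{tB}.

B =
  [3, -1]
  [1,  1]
e^{tB} =
  [t*exp(2*t) + exp(2*t), -t*exp(2*t)]
  [t*exp(2*t), -t*exp(2*t) + exp(2*t)]

Strategy: write B = P · J · P⁻¹ where J is a Jordan canonical form, so e^{tB} = P · e^{tJ} · P⁻¹, and e^{tJ} can be computed block-by-block.

B has Jordan form
J =
  [2, 1]
  [0, 2]
(up to reordering of blocks).

Per-block formulas:
  For a 2×2 Jordan block J_2(2): exp(t · J_2(2)) = e^(2t)·(I + t·N), where N is the 2×2 nilpotent shift.

After assembling e^{tJ} and conjugating by P, we get:

e^{tB} =
  [t*exp(2*t) + exp(2*t), -t*exp(2*t)]
  [t*exp(2*t), -t*exp(2*t) + exp(2*t)]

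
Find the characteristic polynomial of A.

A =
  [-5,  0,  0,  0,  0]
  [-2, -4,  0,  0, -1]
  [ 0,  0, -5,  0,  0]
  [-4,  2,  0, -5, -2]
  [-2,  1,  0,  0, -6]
x^5 + 25*x^4 + 250*x^3 + 1250*x^2 + 3125*x + 3125

Expanding det(x·I − A) (e.g. by cofactor expansion or by noting that A is similar to its Jordan form J, which has the same characteristic polynomial as A) gives
  χ_A(x) = x^5 + 25*x^4 + 250*x^3 + 1250*x^2 + 3125*x + 3125
which factors as (x + 5)^5. The eigenvalues (with algebraic multiplicities) are λ = -5 with multiplicity 5.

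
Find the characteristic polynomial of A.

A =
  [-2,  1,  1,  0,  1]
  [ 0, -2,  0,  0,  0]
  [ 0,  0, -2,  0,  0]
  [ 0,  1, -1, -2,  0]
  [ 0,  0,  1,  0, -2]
x^5 + 10*x^4 + 40*x^3 + 80*x^2 + 80*x + 32

Expanding det(x·I − A) (e.g. by cofactor expansion or by noting that A is similar to its Jordan form J, which has the same characteristic polynomial as A) gives
  χ_A(x) = x^5 + 10*x^4 + 40*x^3 + 80*x^2 + 80*x + 32
which factors as (x + 2)^5. The eigenvalues (with algebraic multiplicities) are λ = -2 with multiplicity 5.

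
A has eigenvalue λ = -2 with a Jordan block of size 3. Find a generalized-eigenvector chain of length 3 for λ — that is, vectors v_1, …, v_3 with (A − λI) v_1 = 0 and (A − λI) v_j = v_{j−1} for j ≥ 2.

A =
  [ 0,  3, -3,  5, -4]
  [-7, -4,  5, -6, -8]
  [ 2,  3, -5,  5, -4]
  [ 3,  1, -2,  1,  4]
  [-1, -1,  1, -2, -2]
A Jordan chain for λ = -2 of length 3:
v_1 = (-4, 0, -4, 0, 1)ᵀ
v_2 = (2, -7, 2, 3, -1)ᵀ
v_3 = (1, 0, 0, 0, 0)ᵀ

Let N = A − (-2)·I. We want v_3 with N^3 v_3 = 0 but N^2 v_3 ≠ 0; then v_{j-1} := N · v_j for j = 3, …, 2.

Pick v_3 = (1, 0, 0, 0, 0)ᵀ.
Then v_2 = N · v_3 = (2, -7, 2, 3, -1)ᵀ.
Then v_1 = N · v_2 = (-4, 0, -4, 0, 1)ᵀ.

Sanity check: (A − (-2)·I) v_1 = (0, 0, 0, 0, 0)ᵀ = 0. ✓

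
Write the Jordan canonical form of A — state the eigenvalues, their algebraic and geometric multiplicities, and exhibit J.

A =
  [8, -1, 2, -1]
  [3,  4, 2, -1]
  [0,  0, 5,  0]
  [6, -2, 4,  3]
J_2(5) ⊕ J_1(5) ⊕ J_1(5)

The characteristic polynomial is
  det(x·I − A) = x^4 - 20*x^3 + 150*x^2 - 500*x + 625 = (x - 5)^4

Eigenvalues and multiplicities (the geometric multiplicity of λ is n − rank(A − λI), which equals the number of Jordan blocks for λ):
  λ = 5: algebraic multiplicity = 4, geometric multiplicity = 3

Determining the block sizes for each eigenvalue:
  λ = 5: 3 blocks summing to 4 forces exactly one block of size 2 and the rest size 1 → block sizes [2, 1, 1]

Assembling the blocks gives a Jordan form
J =
  [5, 1, 0, 0]
  [0, 5, 0, 0]
  [0, 0, 5, 0]
  [0, 0, 0, 5]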